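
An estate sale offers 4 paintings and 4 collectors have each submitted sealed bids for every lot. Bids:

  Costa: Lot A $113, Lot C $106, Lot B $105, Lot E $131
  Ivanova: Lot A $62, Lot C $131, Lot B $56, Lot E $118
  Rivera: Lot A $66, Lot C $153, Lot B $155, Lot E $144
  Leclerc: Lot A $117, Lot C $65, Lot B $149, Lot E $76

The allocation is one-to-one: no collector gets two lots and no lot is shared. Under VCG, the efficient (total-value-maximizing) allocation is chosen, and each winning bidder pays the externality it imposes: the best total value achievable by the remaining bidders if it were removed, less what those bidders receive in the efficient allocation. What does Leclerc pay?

Efficient allocation: Costa→Lot A ($113), Ivanova→Lot C ($131), Rivera→Lot E ($144), Leclerc→Lot B ($149); total welfare W = $537.
Leclerc receives Lot B at value $149, so the others get W − 149 = $388.
Without Leclerc: best allocation of the remaining 3 bidders over all 4 lots is Costa→Lot E ($131), Ivanova→Lot C ($131), Rivera→Lot B ($155), total $417.
VCG payment = (others' best without Leclerc) − (others' welfare with Leclerc) = 417 − 388 = $29.

Leclerc pays $29.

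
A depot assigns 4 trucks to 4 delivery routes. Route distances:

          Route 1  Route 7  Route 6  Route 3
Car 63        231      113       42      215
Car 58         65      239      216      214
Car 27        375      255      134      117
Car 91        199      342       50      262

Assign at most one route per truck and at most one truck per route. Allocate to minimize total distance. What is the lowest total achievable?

Min total: 345 km

Optimal: Car 63→Route 7 (113 km), Car 58→Route 1 (65 km), Car 27→Route 3 (117 km), Car 91→Route 6 (50 km) — total 113+65+117+50 = 345 km.
Min-entry greedy (repeatedly take the single cheapest remaining cell) gives 566 km, worse by 221.
Swapping Car 58↔Car 27 (Car 58→Route 3 214 km, Car 27→Route 1 375 km) adds 407.
No other one-to-one assignment undercuts 345 km.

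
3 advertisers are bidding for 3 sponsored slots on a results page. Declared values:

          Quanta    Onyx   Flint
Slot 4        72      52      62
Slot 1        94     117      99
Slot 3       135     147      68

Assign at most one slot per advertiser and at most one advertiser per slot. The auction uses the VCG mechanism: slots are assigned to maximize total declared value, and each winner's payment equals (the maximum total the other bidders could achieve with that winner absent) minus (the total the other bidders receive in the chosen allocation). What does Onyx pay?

Onyx pays $63.

Efficient allocation: Quanta→Slot 4 ($72), Onyx→Slot 3 ($147), Flint→Slot 1 ($99); total welfare W = $318.
Onyx receives Slot 3 at value $147, so the others get W − 147 = $171.
Without Onyx: best allocation of the remaining 2 bidders over all 3 slots is Quanta→Slot 3 ($135), Flint→Slot 1 ($99), total $234.
VCG payment = (others' best without Onyx) − (others' welfare with Onyx) = 234 − 171 = $63.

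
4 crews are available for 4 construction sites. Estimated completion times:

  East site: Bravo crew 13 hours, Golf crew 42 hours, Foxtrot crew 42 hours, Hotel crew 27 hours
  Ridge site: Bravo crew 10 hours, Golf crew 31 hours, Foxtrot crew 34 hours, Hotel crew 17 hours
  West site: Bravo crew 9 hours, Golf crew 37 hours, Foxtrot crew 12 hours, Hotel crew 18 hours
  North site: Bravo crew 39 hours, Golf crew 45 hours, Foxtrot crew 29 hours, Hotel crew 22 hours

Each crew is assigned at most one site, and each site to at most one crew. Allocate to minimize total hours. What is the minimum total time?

Minimum total: 78 hours

Optimal: Bravo crew→East site (13 hours), Golf crew→Ridge site (31 hours), Foxtrot crew→West site (12 hours), Hotel crew→North site (22 hours) — total 13+31+12+22 = 78 hours.
Next-best assignment: Bravo crew→Ridge site, Golf crew→East site, Foxtrot crew→West site, Hotel crew→North site = 86 hours.
Checked against all permutations: 78 hours is optimal.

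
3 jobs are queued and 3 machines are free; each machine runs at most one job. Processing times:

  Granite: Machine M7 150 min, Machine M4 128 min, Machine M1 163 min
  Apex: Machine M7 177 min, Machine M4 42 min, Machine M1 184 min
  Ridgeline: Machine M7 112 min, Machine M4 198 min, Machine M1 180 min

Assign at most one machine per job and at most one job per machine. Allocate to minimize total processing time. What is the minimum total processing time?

Min total: 317 min

Optimal: Granite→Machine M1 (163 min), Apex→Machine M4 (42 min), Ridgeline→Machine M7 (112 min) — total 163+42+112 = 317 min.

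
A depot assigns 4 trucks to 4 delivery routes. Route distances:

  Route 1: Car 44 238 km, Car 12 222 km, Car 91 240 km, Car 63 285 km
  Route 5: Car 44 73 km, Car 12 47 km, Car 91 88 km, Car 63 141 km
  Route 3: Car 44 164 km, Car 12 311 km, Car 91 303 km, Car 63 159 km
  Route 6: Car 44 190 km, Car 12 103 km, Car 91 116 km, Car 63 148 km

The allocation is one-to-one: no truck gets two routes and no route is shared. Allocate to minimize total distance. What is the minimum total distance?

Optimal: Car 44→Route 1 (238 km), Car 12→Route 5 (47 km), Car 91→Route 6 (116 km), Car 63→Route 3 (159 km) — total 238+47+116+159 = 560 km.
Column-greedy (each route in turn goes to its cheapest remaining truck) gives 570 km, worse by 10.
Next-best assignment: Car 44→Route 5, Car 12→Route 1, Car 91→Route 6, Car 63→Route 3 = 570 km.
Swapping Car 44↔Car 91 (Car 44→Route 6 190 km, Car 91→Route 1 240 km) adds 76.

Min total: 560 km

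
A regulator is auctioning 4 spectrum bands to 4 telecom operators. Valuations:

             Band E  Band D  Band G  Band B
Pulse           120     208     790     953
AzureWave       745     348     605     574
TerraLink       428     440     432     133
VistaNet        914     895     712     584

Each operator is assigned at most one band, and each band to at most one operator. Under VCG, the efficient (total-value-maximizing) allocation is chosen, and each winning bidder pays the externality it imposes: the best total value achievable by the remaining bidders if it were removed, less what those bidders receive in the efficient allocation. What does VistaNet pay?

VistaNet pays $8M.

Efficient allocation: Pulse→Band B ($953M), AzureWave→Band E ($745M), TerraLink→Band G ($432M), VistaNet→Band D ($895M); total welfare W = $3025M.
VistaNet receives Band D at value $895M, so the others get W − 895 = $2130M.
Without VistaNet: best allocation of the remaining 3 bidders over all 4 bands is Pulse→Band B ($953M), AzureWave→Band E ($745M), TerraLink→Band D ($440M), total $2138M.
VCG payment = (others' best without VistaNet) − (others' welfare with VistaNet) = 2138 − 2130 = $8M.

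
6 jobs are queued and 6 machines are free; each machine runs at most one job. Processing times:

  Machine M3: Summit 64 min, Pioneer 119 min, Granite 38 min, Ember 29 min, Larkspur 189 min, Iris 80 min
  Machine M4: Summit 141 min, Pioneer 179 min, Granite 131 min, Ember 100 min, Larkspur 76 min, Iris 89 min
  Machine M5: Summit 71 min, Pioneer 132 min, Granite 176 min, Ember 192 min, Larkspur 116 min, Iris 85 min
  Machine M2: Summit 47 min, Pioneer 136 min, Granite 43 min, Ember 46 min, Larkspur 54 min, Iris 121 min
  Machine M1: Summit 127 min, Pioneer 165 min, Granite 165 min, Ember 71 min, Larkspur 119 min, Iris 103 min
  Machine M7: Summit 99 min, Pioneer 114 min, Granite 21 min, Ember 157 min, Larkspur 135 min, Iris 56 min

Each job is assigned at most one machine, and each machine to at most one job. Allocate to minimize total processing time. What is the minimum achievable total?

This is a one-to-one assignment (minimum-cost bipartite matching).
Optimal: Summit→Machine M2 (47 min), Pioneer→Machine M5 (132 min), Granite→Machine M7 (21 min), Ember→Machine M3 (29 min), Larkspur→Machine M4 (76 min), Iris→Machine M1 (103 min) — total 47+132+21+29+76+103 = 408 min.
Min-entry greedy (repeatedly take the single cheapest remaining cell) gives 423 min, worse by 15.
Next-best assignment: Summit→Machine M2, Pioneer→Machine M3, Granite→Machine M7, Ember→Machine M1, Larkspur→Machine M4, Iris→Machine M5 = 419 min.
Swapping Ember↔Granite (Ember→Machine M7 157 min, Granite→Machine M3 38 min) adds 145.
Checked against all permutations: 408 min is optimal.

Minimum total: 408 min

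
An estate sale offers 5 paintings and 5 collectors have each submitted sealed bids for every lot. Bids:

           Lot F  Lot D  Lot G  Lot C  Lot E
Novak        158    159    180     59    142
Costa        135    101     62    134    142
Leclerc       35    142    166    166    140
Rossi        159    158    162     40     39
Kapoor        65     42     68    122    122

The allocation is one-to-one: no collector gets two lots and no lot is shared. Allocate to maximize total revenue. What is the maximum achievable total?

Maximum total: $761

Optimal: Novak→Lot G ($180), Costa→Lot F ($135), Leclerc→Lot C ($166), Rossi→Lot D ($158), Kapoor→Lot E ($122) — total 180+135+166+158+122 = $761.
Next-best assignment: Novak→Lot D, Costa→Lot E, Leclerc→Lot G, Rossi→Lot F, Kapoor→Lot C = $748.
Swapping Rossi↔Leclerc (Rossi→Lot C $40, Leclerc→Lot D $142) loses 142.
No other one-to-one assignment exceeds $761.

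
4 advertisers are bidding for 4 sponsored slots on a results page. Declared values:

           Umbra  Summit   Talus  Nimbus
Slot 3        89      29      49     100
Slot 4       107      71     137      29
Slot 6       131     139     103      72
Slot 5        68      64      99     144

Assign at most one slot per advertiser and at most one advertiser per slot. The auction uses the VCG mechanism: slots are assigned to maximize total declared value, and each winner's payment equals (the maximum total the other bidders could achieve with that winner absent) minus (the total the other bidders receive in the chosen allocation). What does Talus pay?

Efficient allocation: Umbra→Slot 3 ($89), Summit→Slot 6 ($139), Talus→Slot 4 ($137), Nimbus→Slot 5 ($144); total welfare W = $509.
Talus receives Slot 4 at value $137, so the others get W − 137 = $372.
Without Talus: best allocation of the remaining 3 bidders over all 4 slots is Umbra→Slot 4 ($107), Summit→Slot 6 ($139), Nimbus→Slot 5 ($144), total $390.
VCG payment = (others' best without Talus) − (others' welfare with Talus) = 390 − 372 = $18.

Talus pays $18.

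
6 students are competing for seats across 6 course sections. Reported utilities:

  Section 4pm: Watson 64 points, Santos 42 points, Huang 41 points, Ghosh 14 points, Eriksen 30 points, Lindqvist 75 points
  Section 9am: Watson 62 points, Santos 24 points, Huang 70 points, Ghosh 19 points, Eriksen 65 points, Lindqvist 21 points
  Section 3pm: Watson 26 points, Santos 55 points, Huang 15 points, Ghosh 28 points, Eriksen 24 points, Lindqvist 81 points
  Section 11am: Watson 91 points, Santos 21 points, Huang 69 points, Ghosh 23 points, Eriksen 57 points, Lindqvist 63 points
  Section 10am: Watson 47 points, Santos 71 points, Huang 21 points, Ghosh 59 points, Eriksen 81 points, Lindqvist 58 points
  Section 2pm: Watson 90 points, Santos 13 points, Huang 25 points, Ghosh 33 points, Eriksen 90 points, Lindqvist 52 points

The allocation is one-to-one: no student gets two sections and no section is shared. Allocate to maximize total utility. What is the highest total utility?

Max total: 440 points

Optimal: Watson→Section 11am (91 points), Santos→Section 3pm (55 points), Huang→Section 9am (70 points), Ghosh→Section 10am (59 points), Eriksen→Section 2pm (90 points), Lindqvist→Section 4pm (75 points) — total 91+55+70+59+90+75 = 440 points.
Column-greedy (each section in turn goes to its best remaining student) gives 405 points, worse by 35.
Swapping Eriksen↔Watson (Eriksen→Section 11am 57 points, Watson→Section 2pm 90 points) loses 34.
No other one-to-one assignment exceeds 440 points.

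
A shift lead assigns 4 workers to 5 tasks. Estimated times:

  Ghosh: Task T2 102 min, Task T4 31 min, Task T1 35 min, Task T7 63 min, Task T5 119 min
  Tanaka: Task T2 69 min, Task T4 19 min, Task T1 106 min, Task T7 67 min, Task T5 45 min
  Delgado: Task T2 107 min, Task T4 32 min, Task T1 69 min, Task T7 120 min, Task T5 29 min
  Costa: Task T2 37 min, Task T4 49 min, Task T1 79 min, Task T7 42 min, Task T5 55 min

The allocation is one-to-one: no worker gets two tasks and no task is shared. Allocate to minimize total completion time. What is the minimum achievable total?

Optimal: Ghosh→Task T1 (35 min), Tanaka→Task T4 (19 min), Delgado→Task T5 (29 min), Costa→Task T2 (37 min) — total 35+19+29+37 = 120 min.
Swapping Ghosh↔Delgado (Ghosh→Task T5 119 min, Delgado→Task T1 69 min) adds 124.

Min total: 120 min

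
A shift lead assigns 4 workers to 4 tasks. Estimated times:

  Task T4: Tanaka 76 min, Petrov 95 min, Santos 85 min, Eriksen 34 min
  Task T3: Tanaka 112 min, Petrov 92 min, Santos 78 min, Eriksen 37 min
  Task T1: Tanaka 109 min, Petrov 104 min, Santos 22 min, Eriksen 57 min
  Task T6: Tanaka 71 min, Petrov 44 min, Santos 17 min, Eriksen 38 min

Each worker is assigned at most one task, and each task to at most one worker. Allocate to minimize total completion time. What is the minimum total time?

Minimum total: 179 min

Optimal: Tanaka→Task T4 (76 min), Petrov→Task T6 (44 min), Santos→Task T1 (22 min), Eriksen→Task T3 (37 min) — total 76+44+22+37 = 179 min.
Min-entry greedy (repeatedly take the single cheapest remaining cell) gives 252 min, worse by 73.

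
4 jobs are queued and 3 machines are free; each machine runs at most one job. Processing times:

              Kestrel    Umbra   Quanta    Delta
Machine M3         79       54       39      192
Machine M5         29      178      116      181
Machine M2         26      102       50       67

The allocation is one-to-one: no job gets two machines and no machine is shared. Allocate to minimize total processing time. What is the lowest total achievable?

Optimal: Umbra→Machine M3 (54 min), Kestrel→Machine M5 (29 min), Quanta→Machine M2 (50 min) — total 54+29+50 = 133 min.
Column-greedy (each machine in turn goes to its cheapest remaining job) gives 135 min, worse by 2.

Min total: 133 min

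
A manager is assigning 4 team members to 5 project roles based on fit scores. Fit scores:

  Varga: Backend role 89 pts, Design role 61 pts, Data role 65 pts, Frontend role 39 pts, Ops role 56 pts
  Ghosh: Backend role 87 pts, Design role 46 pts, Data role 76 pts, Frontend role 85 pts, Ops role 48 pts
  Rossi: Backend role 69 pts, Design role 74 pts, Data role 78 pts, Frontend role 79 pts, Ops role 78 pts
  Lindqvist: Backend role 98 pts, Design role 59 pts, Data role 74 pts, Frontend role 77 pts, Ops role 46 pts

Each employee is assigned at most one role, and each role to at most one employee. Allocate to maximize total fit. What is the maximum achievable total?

Max total: 326 pts

Optimal: Varga→Backend role (89 pts), Ghosh→Frontend role (85 pts), Rossi→Ops role (78 pts), Lindqvist→Data role (74 pts) — total 89+85+78+74 = 326 pts.
Column-greedy (each role in turn goes to its best remaining employee) gives 287 pts, worse by 39.
Checked against all permutations: 326 pts is optimal.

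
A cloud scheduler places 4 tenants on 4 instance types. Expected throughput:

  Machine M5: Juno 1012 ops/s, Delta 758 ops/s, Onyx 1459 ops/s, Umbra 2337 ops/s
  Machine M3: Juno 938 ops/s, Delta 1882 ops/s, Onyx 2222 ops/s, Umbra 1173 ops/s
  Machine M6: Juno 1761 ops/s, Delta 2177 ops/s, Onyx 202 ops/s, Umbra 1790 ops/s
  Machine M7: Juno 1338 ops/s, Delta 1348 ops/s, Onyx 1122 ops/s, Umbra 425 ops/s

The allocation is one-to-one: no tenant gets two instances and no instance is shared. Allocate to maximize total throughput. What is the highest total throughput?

Max total: 8074 ops/s

Treat this as an assignment problem: match each tenant to one instance.
Optimal: Juno→Machine M7 (1338 ops/s), Delta→Machine M6 (2177 ops/s), Onyx→Machine M3 (2222 ops/s), Umbra→Machine M5 (2337 ops/s) — total 1338+2177+2222+2337 = 8074 ops/s.
Row-greedy (each tenant in turn takes its best remaining instance) gives 5527 ops/s, worse by 2547.
Next-best assignment: Juno→Machine M6, Delta→Machine M7, Onyx→Machine M3, Umbra→Machine M5 = 7668 ops/s.
Swapping Delta↔Umbra (Delta→Machine M5 758 ops/s, Umbra→Machine M6 1790 ops/s) loses 1966.
No other one-to-one assignment exceeds 8074 ops/s.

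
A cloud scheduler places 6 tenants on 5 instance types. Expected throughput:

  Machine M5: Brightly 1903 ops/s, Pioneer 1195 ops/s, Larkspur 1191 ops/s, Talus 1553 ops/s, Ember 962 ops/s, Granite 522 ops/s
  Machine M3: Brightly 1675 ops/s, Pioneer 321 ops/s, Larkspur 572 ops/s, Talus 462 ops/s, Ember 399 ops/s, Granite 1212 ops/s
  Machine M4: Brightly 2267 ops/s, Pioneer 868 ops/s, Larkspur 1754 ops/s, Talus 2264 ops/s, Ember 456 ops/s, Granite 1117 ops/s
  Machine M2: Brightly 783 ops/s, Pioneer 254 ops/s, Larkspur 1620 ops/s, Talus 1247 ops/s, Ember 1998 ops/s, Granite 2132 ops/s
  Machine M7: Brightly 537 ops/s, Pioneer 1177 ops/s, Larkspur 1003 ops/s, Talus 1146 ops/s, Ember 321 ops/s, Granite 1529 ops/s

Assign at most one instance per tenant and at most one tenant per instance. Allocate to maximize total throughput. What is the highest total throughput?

Max total: 8661 ops/s

Optimal: Pioneer→Machine M5 (1195 ops/s), Brightly→Machine M3 (1675 ops/s), Talus→Machine M4 (2264 ops/s), Ember→Machine M2 (1998 ops/s), Granite→Machine M7 (1529 ops/s) — total 1195+1675+2264+1998+1529 = 8661 ops/s.
Row-greedy (each tenant in turn takes its best remaining instance) gives 6627 ops/s, worse by 2034.
Next-best assignment: Larkspur→Machine M5, Brightly→Machine M3, Talus→Machine M4, Ember→Machine M2, Granite→Machine M7 = 8657 ops/s.
Swapping Talus↔Ember (Talus→Machine M2 1247 ops/s, Ember→Machine M4 456 ops/s) loses 2559.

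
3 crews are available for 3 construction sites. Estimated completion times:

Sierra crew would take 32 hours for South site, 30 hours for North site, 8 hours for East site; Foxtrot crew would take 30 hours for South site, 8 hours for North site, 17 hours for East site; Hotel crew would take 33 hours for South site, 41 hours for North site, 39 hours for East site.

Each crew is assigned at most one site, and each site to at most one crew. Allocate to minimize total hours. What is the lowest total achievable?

Min total: 49 hours

Optimal: Sierra crew→East site (8 hours), Foxtrot crew→North site (8 hours), Hotel crew→South site (33 hours) — total 8+8+33 = 49 hours.
Column-greedy (each site in turn goes to its cheapest remaining crew) gives 99 hours, worse by 50.
Swapping Foxtrot crew↔Sierra crew (Foxtrot crew→East site 17 hours, Sierra crew→North site 30 hours) adds 31.
No other one-to-one assignment undercuts 49 hours.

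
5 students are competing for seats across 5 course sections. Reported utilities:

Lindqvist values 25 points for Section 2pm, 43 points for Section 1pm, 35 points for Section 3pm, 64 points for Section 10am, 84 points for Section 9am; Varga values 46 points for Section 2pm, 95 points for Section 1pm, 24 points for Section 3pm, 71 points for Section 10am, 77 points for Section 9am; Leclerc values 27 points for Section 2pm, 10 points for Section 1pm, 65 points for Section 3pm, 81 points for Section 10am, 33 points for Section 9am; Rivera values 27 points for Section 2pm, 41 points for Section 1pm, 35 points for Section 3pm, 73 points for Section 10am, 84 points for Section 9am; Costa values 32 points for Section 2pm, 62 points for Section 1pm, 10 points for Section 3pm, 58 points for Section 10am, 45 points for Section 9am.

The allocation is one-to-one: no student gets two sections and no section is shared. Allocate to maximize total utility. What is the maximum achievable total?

This is the linear assignment problem.
Optimal: Lindqvist→Section 9am (84 points), Varga→Section 1pm (95 points), Leclerc→Section 3pm (65 points), Rivera→Section 10am (73 points), Costa→Section 2pm (32 points) — total 84+95+65+73+32 = 349 points.
Max-entry greedy (repeatedly take the single best remaining cell) gives 327 points, worse by 22.
Next-best assignment: Lindqvist→Section 10am, Varga→Section 1pm, Leclerc→Section 3pm, Rivera→Section 9am, Costa→Section 2pm = 340 points.
Swapping Varga↔Costa (Varga→Section 2pm 46 points, Costa→Section 1pm 62 points) loses 19.
Checked against all permutations: 349 points is optimal.

Max total: 349 points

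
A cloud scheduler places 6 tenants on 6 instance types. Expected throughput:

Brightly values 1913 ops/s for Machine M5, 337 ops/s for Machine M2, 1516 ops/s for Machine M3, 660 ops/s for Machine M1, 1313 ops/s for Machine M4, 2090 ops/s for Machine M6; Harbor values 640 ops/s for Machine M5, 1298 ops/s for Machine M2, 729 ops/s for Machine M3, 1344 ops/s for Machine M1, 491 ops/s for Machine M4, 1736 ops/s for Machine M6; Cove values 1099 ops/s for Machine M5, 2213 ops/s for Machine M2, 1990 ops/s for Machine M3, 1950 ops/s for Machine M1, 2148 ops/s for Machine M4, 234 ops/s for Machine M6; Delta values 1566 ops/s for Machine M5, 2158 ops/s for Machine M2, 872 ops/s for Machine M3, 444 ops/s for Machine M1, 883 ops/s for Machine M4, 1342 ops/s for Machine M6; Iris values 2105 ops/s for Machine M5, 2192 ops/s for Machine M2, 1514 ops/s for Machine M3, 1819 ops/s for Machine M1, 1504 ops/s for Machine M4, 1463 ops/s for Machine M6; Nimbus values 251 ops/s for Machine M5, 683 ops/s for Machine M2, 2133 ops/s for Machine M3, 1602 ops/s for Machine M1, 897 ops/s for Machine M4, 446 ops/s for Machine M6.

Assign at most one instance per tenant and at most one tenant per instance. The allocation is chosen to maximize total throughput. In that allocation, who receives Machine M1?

Harbor receives Machine M1.

Optimal: Brightly→Machine M6 (2090 ops/s), Harbor→Machine M1 (1344 ops/s), Cove→Machine M4 (2148 ops/s), Delta→Machine M2 (2158 ops/s), Iris→Machine M5 (2105 ops/s), Nimbus→Machine M3 (2133 ops/s) — total 2090+1344+2148+2158+2105+2133 = 11978 ops/s.
Max-entry greedy (repeatedly take the single best remaining cell) gives 10768 ops/s, worse by 1210.
Next-best assignment: Brightly→Machine M5, Harbor→Machine M6, Cove→Machine M4, Delta→Machine M2, Iris→Machine M1, Nimbus→Machine M3 = 11907 ops/s.
Checked against all permutations: 11978 ops/s is optimal.
Harbor's own top instance is Machine M6 (1736 ops/s), but forcing Harbor→Machine M6 and reassigning the rest optimally gives only 11907 ops/s — worse by 71.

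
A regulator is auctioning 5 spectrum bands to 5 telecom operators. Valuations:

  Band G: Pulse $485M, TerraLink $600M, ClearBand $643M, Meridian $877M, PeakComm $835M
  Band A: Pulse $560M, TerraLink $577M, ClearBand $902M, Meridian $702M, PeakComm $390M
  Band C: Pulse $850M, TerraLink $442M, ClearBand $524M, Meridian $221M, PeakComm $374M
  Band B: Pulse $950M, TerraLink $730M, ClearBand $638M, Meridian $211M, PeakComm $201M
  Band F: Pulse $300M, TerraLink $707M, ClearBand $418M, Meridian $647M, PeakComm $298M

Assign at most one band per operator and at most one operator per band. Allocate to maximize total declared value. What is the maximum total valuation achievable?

Max total: $3964M

This is a one-to-one assignment (maximum-weight bipartite matching).
Optimal: Pulse→Band C ($850M), TerraLink→Band B ($730M), ClearBand→Band A ($902M), Meridian→Band F ($647M), PeakComm→Band G ($835M) — total 850+730+902+647+835 = $3964M.
Row-greedy (each operator in turn takes its best remaining band) gives $3810M, worse by 154.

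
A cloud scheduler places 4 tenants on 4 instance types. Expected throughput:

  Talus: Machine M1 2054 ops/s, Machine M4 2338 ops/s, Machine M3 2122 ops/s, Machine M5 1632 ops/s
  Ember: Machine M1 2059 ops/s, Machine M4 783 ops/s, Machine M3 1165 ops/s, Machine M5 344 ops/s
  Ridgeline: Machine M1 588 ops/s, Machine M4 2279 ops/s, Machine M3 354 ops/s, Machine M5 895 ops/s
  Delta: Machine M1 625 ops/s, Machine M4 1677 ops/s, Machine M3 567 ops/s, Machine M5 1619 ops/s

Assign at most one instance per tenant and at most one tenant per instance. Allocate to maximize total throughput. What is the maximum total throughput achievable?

Maximum total: 8079 ops/s

This is the linear assignment problem.
Optimal: Talus→Machine M3 (2122 ops/s), Ember→Machine M1 (2059 ops/s), Ridgeline→Machine M4 (2279 ops/s), Delta→Machine M5 (1619 ops/s) — total 2122+2059+2279+1619 = 8079 ops/s.
Row-greedy (each tenant in turn takes its best remaining instance) gives 5859 ops/s, worse by 2220.
No other one-to-one assignment exceeds 8079 ops/s.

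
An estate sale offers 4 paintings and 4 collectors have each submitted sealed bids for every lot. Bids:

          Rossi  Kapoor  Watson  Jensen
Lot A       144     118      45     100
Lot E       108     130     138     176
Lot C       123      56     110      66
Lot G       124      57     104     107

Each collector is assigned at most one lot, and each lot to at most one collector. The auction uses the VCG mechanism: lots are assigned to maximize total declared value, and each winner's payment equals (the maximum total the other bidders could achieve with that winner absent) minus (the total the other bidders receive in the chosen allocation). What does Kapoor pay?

Efficient allocation: Rossi→Lot G ($124), Kapoor→Lot A ($118), Watson→Lot C ($110), Jensen→Lot E ($176); total welfare W = $528.
Kapoor receives Lot A at value $118, so the others get W − 118 = $410.
Without Kapoor: best allocation of the remaining 3 bidders over all 4 lots is Rossi→Lot A ($144), Watson→Lot C ($110), Jensen→Lot E ($176), total $430.
VCG payment = (others' best without Kapoor) − (others' welfare with Kapoor) = 430 − 410 = $20.

Kapoor pays $20.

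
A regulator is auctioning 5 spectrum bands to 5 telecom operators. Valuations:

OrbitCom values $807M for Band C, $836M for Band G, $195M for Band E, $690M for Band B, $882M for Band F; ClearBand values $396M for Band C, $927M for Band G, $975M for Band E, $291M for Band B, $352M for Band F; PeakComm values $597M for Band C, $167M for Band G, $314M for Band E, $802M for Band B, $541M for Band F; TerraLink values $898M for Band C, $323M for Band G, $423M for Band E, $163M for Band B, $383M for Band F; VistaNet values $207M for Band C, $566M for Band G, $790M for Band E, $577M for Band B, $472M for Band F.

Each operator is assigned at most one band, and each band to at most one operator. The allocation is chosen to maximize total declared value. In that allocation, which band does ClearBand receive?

Optimal: OrbitCom→Band F ($882M), ClearBand→Band G ($927M), PeakComm→Band B ($802M), TerraLink→Band C ($898M), VistaNet→Band E ($790M) — total 882+927+802+898+790 = $4299M.
Row-greedy (each operator in turn takes its best remaining band) gives $4123M, worse by 176.
Next-best assignment: OrbitCom→Band F, ClearBand→Band E, PeakComm→Band B, TerraLink→Band C, VistaNet→Band G = $4123M.
Swapping OrbitCom↔PeakComm (OrbitCom→Band B $690M, PeakComm→Band F $541M) loses 453.
ClearBand's own top band is Band E ($975M), but forcing ClearBand→Band E and reassigning the rest optimally gives only $4123M — worse by 176.

ClearBand receives Band G.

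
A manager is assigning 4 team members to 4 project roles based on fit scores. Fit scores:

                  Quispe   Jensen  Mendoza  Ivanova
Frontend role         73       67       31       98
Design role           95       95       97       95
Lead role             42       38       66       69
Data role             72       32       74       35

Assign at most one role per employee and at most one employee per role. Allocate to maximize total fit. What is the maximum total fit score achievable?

Optimal: Quispe→Data role (72 pts), Jensen→Design role (95 pts), Mendoza→Lead role (66 pts), Ivanova→Frontend role (98 pts) — total 72+95+66+98 = 331 pts.
Max-entry greedy (repeatedly take the single best remaining cell) gives 305 pts, worse by 26.
Checked against all permutations: 331 pts is optimal.

Max total: 331 pts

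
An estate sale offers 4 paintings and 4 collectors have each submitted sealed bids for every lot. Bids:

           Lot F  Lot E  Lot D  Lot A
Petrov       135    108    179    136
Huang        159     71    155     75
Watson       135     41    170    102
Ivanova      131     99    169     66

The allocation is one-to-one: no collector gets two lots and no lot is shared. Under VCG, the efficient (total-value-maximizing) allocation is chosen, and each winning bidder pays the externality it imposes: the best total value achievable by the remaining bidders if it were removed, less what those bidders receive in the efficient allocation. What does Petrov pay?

Petrov pays $2.

Efficient allocation: Petrov→Lot A ($136), Huang→Lot F ($159), Watson→Lot D ($170), Ivanova→Lot E ($99); total welfare W = $564.
Petrov receives Lot A at value $136, so the others get W − 136 = $428.
Without Petrov: best allocation of the remaining 3 bidders over all 4 lots is Huang→Lot F ($159), Watson→Lot A ($102), Ivanova→Lot D ($169), total $430.
VCG payment = (others' best without Petrov) − (others' welfare with Petrov) = 430 − 428 = $2.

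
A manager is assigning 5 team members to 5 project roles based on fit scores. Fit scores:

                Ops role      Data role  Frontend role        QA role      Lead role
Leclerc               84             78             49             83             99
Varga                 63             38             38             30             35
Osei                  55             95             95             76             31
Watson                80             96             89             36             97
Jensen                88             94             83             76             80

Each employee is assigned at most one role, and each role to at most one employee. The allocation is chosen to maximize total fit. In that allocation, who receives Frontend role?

Optimal: Leclerc→QA role (83 pts), Varga→Ops role (63 pts), Osei→Frontend role (95 pts), Watson→Lead role (97 pts), Jensen→Data role (94 pts) — total 83+63+95+97+94 = 432 pts.
Max-entry greedy (repeatedly take the single best remaining cell) gives 408 pts, worse by 24.
Every other assignment is strictly worse.
Osei's own top role is Data role (95 pts), but forcing Osei→Data role and reassigning the rest optimally gives only 422 pts — worse by 10.

Osei receives Frontend role.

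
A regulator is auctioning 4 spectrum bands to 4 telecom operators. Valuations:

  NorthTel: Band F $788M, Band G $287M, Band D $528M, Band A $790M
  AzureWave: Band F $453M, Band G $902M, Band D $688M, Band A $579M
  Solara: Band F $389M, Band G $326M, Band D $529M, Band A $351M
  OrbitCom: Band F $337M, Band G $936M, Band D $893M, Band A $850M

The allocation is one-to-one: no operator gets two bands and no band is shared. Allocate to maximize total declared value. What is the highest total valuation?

Optimal: NorthTel→Band F ($788M), AzureWave→Band G ($902M), Solara→Band D ($529M), OrbitCom→Band A ($850M) — total 788+902+529+850 = $3069M.
Column-greedy (each band in turn goes to its best remaining operator) gives $2763M, worse by 306.
Every other assignment is strictly worse.

Max total: $3069M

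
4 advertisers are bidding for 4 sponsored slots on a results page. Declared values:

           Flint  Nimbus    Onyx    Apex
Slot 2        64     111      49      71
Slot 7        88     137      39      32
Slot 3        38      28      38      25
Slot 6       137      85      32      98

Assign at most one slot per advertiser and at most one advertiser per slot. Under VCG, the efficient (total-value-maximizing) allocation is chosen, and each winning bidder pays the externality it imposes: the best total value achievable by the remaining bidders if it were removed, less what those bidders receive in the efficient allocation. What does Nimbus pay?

Efficient allocation: Flint→Slot 6 ($137), Nimbus→Slot 7 ($137), Onyx→Slot 3 ($38), Apex→Slot 2 ($71); total welfare W = $383.
Nimbus receives Slot 7 at value $137, so the others get W − 137 = $246.
Without Nimbus: best allocation of the remaining 3 bidders over all 4 slots is Flint→Slot 6 ($137), Onyx→Slot 7 ($39), Apex→Slot 2 ($71), total $247.
VCG payment = (others' best without Nimbus) − (others' welfare with Nimbus) = 247 − 246 = $1.

Nimbus pays $1.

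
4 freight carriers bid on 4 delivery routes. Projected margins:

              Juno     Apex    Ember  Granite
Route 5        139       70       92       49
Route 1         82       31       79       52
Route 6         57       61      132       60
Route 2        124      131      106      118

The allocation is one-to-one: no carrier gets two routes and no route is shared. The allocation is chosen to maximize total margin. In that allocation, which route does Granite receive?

Granite receives Route 1.

Optimal: Juno→Route 5 ($139k), Apex→Route 2 ($131k), Ember→Route 6 ($132k), Granite→Route 1 ($52k) — total 139+131+132+52 = $454k.
Column-greedy (each route in turn goes to its best remaining carrier) gives $397k, worse by 57.
Swapping Granite↔Juno (Granite→Route 5 $49k, Juno→Route 1 $82k) loses 60.
Granite's own top route is Route 2 ($118k), but forcing Granite→Route 2 and reassigning the rest optimally gives only $420k — worse by 34.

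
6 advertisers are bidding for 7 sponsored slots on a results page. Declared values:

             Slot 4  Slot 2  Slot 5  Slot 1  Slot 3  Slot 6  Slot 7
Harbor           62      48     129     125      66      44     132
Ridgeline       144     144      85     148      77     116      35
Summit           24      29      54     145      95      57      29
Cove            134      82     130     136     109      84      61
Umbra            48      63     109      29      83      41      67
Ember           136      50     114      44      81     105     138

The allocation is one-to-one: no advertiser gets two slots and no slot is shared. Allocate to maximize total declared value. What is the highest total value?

Max total: $775

Treat this as an assignment problem: match each advertiser to one slot.
Optimal: Harbor→Slot 7 ($132), Ridgeline→Slot 2 ($144), Summit→Slot 1 ($145), Cove→Slot 3 ($109), Umbra→Slot 5 ($109), Ember→Slot 4 ($136) — total 132+144+145+109+109+136 = $775.
Max-entry greedy (repeatedly take the single best remaining cell) gives $707, worse by 68.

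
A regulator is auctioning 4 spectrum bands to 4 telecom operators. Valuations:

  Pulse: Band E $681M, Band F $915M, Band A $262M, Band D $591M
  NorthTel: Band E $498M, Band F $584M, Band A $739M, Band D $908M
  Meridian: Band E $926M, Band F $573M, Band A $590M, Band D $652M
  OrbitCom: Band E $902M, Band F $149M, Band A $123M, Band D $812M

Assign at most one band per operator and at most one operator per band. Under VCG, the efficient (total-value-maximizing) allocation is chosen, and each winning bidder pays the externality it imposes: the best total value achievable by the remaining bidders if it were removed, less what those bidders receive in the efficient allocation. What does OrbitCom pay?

OrbitCom pays $169M.

Efficient allocation: Pulse→Band F ($915M), NorthTel→Band A ($739M), Meridian→Band E ($926M), OrbitCom→Band D ($812M); total welfare W = $3392M.
OrbitCom receives Band D at value $812M, so the others get W − 812 = $2580M.
Without OrbitCom: best allocation of the remaining 3 bidders over all 4 bands is Pulse→Band F ($915M), NorthTel→Band D ($908M), Meridian→Band E ($926M), total $2749M.
VCG payment = (others' best without OrbitCom) − (others' welfare with OrbitCom) = 2749 − 2580 = $169M.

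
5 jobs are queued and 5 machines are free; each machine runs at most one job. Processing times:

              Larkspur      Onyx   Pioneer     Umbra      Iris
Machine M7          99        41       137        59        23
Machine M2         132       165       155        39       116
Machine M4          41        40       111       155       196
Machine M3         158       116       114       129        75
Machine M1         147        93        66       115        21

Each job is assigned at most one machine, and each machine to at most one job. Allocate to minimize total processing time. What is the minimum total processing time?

Minimum total: 256 min

Optimal: Larkspur→Machine M4 (41 min), Onyx→Machine M7 (41 min), Pioneer→Machine M3 (114 min), Umbra→Machine M2 (39 min), Iris→Machine M1 (21 min) — total 41+41+114+39+21 = 256 min.
Column-greedy (each machine in turn goes to its cheapest remaining job) gives 363 min, worse by 107.
Next-best assignment: Larkspur→Machine M4, Onyx→Machine M7, Pioneer→Machine M1, Umbra→Machine M2, Iris→Machine M3 = 262 min.
Every other assignment is strictly worse.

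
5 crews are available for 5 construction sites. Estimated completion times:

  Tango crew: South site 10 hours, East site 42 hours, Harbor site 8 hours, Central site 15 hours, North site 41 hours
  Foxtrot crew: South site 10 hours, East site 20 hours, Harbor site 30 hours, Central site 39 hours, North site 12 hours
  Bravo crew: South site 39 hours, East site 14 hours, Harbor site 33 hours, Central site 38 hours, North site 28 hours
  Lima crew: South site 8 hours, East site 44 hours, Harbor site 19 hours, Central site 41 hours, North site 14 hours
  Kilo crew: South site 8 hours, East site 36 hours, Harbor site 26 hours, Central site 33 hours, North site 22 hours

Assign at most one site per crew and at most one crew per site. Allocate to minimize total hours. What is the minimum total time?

This is the linear assignment problem.
Optimal: Tango crew→Central site (15 hours), Foxtrot crew→North site (12 hours), Bravo crew→East site (14 hours), Lima crew→Harbor site (19 hours), Kilo crew→South site (8 hours) — total 15+12+14+19+8 = 68 hours.
Row-greedy (each crew in turn takes its cheapest remaining site) gives 79 hours, worse by 11.
Next-best assignment: Tango crew→Harbor site, Foxtrot crew→North site, Bravo crew→East site, Lima crew→South site, Kilo crew→Central site = 75 hours.

Min total: 68 hours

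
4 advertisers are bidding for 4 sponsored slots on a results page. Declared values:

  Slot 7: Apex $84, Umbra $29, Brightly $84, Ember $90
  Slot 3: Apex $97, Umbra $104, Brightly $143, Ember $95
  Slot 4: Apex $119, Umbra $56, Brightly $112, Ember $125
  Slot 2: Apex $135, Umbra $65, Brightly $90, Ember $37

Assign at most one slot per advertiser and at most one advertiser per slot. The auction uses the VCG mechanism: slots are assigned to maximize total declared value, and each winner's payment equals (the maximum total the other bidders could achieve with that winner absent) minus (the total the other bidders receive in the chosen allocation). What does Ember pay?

Efficient allocation: Apex→Slot 2 ($135), Umbra→Slot 3 ($104), Brightly→Slot 7 ($84), Ember→Slot 4 ($125); total welfare W = $448.
Ember receives Slot 4 at value $125, so the others get W − 125 = $323.
Without Ember: best allocation of the remaining 3 bidders over all 4 slots is Apex→Slot 2 ($135), Umbra→Slot 3 ($104), Brightly→Slot 4 ($112), total $351.
VCG payment = (others' best without Ember) − (others' welfare with Ember) = 351 − 323 = $28.

Ember pays $28.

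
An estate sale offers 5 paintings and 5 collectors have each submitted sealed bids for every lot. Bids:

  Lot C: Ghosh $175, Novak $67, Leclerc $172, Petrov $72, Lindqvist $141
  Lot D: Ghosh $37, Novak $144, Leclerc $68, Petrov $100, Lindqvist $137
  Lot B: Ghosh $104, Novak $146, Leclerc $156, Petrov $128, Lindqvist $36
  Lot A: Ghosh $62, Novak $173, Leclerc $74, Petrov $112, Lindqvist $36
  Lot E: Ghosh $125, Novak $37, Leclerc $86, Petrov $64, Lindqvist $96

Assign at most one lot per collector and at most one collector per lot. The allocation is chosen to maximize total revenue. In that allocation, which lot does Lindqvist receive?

Lindqvist receives Lot D.

This is a one-to-one assignment (maximum-weight bipartite matching).
Optimal: Ghosh→Lot E ($125), Novak→Lot A ($173), Leclerc→Lot C ($172), Petrov→Lot B ($128), Lindqvist→Lot D ($137) — total 125+173+172+128+137 = $735.
Max-entry greedy (repeatedly take the single best remaining cell) gives $705, worse by 30.
Next-best assignment: Ghosh→Lot C, Novak→Lot A, Leclerc→Lot B, Petrov→Lot E, Lindqvist→Lot D = $705.
Lindqvist's own top lot is Lot C ($141), but forcing Lindqvist→Lot C and reassigning the rest optimally gives only $695 — worse by 40.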